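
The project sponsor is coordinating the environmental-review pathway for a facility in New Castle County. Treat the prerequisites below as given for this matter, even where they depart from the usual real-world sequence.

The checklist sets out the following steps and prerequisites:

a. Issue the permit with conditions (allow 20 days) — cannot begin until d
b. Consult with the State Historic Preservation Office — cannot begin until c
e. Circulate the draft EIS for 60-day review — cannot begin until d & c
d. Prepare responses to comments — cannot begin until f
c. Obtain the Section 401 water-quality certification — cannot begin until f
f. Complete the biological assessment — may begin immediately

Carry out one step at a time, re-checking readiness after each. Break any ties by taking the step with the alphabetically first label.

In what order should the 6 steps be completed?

f is the only step with nothing outstanding, so it goes first.
c and d are both available; c has the earlier label → c.
b now also ready, so the ready set is {b, d}; b has the earlier label → b.
d needed f, now all done → d.
a and e are both available; a has the earlier label → a.
e needed c and d, now all done → e.

f, c, b, d, a, e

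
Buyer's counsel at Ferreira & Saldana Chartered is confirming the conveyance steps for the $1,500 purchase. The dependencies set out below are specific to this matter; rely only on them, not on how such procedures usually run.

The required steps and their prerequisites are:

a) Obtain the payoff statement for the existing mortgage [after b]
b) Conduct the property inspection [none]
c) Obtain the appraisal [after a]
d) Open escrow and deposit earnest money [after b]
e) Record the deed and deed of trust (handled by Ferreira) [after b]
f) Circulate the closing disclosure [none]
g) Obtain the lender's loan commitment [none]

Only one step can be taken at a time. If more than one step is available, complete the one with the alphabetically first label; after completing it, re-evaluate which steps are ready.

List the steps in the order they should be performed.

Nothing is required for b, f and g. b has the earlier label → b first.
Now a, d, e, f and g have their prerequisites met. a has the earlier label, so a next.
Ready: c, d, e, f and g. c has the earlier label → c.
d, e, f and g are all available; d has the earlier label → d.
e, f and g are all available; e has the earlier label → e.
Now f and g have their prerequisites met. f has the earlier label, so f next.
Next only g has its prerequisites met → g.

b a c d e f g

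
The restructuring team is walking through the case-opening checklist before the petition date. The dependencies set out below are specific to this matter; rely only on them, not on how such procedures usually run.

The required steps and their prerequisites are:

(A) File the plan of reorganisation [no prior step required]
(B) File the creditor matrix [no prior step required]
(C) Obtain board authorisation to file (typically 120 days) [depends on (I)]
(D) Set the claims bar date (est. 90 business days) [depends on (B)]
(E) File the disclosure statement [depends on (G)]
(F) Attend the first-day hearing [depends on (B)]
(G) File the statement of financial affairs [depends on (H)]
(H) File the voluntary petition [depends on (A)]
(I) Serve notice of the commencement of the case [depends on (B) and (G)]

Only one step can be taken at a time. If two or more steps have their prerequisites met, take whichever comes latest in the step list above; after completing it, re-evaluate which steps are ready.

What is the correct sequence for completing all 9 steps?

(B) (F) (D) (A) (H) (G) (I) (E) (C)

(B) and (A) have no prerequisites; (B) is listed later, so (B) is first.
(F) and (D) now also ready, so the ready set is {(F), (D), (A)}; (F) is listed later → (F).
Ready: (D) and (A). (D) is listed later → (D).
Next only (A) has its prerequisites met → (A).
(H) needed (A), now all done → (H).
(G) is the only step now ready → (G).
Now (I) and (E) have their prerequisites met. (I) is listed later, so (I) next.
(C) now also ready, so the ready set is {(E), (C)}; (E) is listed later → (E).
(C) needed (I), now all done → (C).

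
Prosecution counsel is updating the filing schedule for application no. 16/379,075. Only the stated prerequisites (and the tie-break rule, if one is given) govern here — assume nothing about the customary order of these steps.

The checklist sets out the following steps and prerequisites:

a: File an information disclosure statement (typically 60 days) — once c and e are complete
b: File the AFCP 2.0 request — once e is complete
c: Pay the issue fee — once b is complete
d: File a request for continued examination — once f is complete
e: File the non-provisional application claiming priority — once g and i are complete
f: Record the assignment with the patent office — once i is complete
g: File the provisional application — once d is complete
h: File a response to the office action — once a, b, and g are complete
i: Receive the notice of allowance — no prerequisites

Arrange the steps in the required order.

i, f, d, g, e, b, c, a, h

Only i has no prerequisites, so it is first.
f is the only step now ready → f.
That leaves d as the only ready step → d.
That leaves g as the only ready step → g.
e is the only step now ready → e.
b is the only step now ready → b.
c needed b, now all done → c.
a needed c and e, now all done → a.
h needed a, b and g, now all done → h.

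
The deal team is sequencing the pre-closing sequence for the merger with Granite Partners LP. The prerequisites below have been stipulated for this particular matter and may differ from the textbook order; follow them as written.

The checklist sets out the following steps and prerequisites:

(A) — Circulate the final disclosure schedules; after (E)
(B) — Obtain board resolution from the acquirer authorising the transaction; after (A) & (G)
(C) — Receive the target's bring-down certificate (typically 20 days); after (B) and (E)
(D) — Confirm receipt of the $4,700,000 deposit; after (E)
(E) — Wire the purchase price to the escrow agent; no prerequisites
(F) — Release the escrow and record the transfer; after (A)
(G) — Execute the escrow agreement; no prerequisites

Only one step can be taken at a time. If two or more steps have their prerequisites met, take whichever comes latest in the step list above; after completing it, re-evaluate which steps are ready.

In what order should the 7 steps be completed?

(G), (E), (D), (A), (F), (B), (C)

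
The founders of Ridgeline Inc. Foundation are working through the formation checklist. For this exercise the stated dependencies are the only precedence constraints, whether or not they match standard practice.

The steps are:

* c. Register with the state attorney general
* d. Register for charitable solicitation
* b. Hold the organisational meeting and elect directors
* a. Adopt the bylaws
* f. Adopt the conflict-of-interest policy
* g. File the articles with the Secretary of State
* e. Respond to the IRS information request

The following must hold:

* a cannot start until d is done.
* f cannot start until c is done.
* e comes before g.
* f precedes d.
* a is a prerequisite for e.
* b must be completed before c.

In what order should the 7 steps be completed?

b c f d a e g

b is the only step with nothing outstanding, so it goes first.
c needed b, now all done → c.
f is the only step now ready → f.
Next only d has its prerequisites met → d.
a is the only step now ready → a.
e needed a, now all done → e.
g is the only step now ready → g.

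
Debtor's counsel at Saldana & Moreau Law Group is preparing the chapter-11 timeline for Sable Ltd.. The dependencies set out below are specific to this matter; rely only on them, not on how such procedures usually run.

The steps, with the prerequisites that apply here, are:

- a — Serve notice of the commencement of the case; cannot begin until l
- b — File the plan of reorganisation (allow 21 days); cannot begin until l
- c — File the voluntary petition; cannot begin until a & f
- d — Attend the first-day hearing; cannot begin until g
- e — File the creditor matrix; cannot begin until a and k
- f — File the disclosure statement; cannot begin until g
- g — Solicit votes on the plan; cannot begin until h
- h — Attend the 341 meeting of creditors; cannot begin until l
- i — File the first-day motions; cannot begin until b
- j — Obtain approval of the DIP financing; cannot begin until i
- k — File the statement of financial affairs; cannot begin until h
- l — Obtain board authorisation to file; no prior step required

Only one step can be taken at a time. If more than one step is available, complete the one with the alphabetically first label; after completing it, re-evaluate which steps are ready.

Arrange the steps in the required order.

l → a → b → h → g → d → f → c → i → j → k → e

Only l has no prerequisites, so it is first.
Now a, b and h have their prerequisites met. a has the earlier label, so a next.
Ready: b and h. b has the earlier label → b.
h and i are both available; h has the earlier label → h.
Ready: g, i and k. g has the earlier label → g.
d and f now also ready, so the ready set is {d, f, i, k}; d has the earlier label → d.
Now f, i and k have their prerequisites met. f has the earlier label, so f next.
c now also ready, so the ready set is {c, i, k}; c has the earlier label → c.
Now i and k have their prerequisites met. i has the earlier label, so i next.
j now also ready, so the ready set is {j, k}; j has the earlier label → j.
k needed h, now all done → k.
e needed a and k, now all done → e.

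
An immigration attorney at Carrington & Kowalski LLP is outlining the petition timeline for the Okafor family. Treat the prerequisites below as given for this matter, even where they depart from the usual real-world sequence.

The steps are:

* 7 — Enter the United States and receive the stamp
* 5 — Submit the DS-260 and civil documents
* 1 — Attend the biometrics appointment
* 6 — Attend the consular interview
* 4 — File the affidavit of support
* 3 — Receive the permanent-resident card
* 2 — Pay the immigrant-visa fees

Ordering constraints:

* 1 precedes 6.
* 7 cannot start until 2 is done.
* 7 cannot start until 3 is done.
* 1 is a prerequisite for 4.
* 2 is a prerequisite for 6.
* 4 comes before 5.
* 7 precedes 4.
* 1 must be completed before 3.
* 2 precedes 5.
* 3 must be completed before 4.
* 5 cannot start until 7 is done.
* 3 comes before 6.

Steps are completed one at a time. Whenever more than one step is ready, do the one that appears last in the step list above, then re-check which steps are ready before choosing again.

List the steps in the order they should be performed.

Nothing is required for 2 and 1. 2 is listed later → 2 first.
Next only 1 has its prerequisites met → 1.
3 is the only step now ready → 3.
Ready: 6 and 7. 6 is listed later → 6.
That leaves 7 as the only ready step → 7.
4 needed 3, 1 and 7, now all done → 4.
5 is the only step now ready → 5.

2 1 3 6 7 4 5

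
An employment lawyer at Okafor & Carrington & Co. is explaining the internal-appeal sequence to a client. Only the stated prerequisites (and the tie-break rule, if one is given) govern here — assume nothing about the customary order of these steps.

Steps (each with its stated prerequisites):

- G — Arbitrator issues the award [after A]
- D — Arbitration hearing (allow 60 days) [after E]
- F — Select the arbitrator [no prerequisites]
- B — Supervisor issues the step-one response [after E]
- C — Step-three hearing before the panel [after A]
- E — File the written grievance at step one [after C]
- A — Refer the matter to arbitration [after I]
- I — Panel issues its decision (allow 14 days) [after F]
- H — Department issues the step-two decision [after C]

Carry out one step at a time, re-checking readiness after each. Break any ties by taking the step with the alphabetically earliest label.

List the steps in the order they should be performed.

F → I → A → C → E → B → D → G → H

Only F has no prerequisites, so it is first.
I needed F, now all done → I.
That leaves A as the only ready step → A.
Ready: C and G. C has the earlier label → C.
E and H now also ready, so the ready set is {E, G, H}; E has the earlier label → E.
B and D now also ready, so the ready set is {B, D, G, H}; B has the earlier label → B.
D, G and H are all available; D has the earlier label → D.
Now G and H have their prerequisites met. G has the earlier label, so G next.
H needed C, now all done → H.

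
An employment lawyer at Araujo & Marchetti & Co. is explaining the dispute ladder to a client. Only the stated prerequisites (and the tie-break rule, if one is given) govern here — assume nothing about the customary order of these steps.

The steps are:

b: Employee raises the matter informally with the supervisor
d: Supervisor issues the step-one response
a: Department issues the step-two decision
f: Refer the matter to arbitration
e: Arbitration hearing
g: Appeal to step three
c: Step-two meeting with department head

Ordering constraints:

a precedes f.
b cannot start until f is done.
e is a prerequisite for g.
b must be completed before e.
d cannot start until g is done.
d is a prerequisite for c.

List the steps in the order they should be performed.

Only a has no prerequisites, so it is first.
f needed a, now all done → f.
b needed f, now all done → b.
e is the only step now ready → e.
Next only g has its prerequisites met → g.
d needed g, now all done → d.
c needed d, now all done → c.

a, f, b, e, g, d, c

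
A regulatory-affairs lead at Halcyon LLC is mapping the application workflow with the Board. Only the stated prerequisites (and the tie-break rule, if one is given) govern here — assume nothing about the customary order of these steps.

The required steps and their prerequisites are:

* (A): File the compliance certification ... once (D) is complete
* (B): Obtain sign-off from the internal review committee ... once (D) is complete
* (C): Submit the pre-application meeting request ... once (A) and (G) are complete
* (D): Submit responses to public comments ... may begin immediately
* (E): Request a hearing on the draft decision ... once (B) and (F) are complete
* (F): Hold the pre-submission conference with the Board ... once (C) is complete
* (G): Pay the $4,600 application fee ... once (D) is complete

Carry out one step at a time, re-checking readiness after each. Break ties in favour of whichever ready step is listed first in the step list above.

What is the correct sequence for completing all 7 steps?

(D) is the only step with nothing outstanding, so it goes first.
Now (A), (B) and (G) have their prerequisites met. (A) is listed earlier, so (A) next.
(B) and (G) are both available; (B) is listed earlier → (B).
Next only (G) has its prerequisites met → (G).
(C) is the only step now ready → (C).
That leaves (F) as the only ready step → (F).
(E) needed (B) and (F), now all done → (E).

(D), (A), (B), (G), (C), (F), (E)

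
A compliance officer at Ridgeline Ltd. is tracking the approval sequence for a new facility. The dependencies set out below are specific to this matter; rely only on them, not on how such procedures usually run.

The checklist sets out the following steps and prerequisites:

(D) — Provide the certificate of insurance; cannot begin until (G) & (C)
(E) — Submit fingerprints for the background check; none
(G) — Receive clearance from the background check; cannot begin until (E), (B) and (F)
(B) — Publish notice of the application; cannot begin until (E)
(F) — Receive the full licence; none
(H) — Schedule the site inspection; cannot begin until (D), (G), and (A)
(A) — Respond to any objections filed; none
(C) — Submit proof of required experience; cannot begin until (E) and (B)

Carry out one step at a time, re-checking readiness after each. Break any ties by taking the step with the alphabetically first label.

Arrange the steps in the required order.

(A) → (E) → (B) → (C) → (F) → (G) → (D) → (H)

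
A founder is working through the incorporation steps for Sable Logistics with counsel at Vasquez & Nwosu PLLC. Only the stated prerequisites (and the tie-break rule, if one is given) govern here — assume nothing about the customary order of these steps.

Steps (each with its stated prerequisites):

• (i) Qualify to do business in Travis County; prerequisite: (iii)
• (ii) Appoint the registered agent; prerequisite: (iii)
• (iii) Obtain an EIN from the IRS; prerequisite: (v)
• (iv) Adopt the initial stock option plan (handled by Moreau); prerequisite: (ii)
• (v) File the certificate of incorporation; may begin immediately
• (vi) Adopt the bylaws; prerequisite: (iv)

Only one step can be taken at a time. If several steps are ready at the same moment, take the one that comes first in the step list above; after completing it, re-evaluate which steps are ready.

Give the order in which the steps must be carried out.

(v), (iii), (i), (ii), (iv), (vi)

(v) has no prerequisites → (v) first.
Next only (iii) has its prerequisites met → (iii).
Now (i) and (ii) have their prerequisites met. (i) is listed earlier, so (i) next.
(ii) needed (iii), now all done → (ii).
(iv) needed (ii), now all done → (iv).
(vi) is the only step now ready → (vi).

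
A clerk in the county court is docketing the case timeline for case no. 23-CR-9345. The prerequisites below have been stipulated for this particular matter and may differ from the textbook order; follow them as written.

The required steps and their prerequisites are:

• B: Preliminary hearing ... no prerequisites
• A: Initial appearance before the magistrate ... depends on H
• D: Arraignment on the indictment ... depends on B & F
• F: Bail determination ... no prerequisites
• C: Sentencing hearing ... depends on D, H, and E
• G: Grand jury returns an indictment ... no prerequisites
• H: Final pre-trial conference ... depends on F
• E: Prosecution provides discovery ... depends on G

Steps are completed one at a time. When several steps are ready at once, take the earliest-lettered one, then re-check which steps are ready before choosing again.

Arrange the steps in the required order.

B, F, D, G, E, H, A, C

B, F and G have no prerequisites; B has the earlier label, so B is first.
F and G are both available; F has the earlier label → F.
D and H now also ready, so the ready set is {D, G, H}; D has the earlier label → D.
Ready: G and H. G has the earlier label → G.
E now also ready, so the ready set is {E, H}; E has the earlier label → E.
That leaves H as the only ready step → H.
A and C are both available; A has the earlier label → A.
C needed D, E and H, now all done → C.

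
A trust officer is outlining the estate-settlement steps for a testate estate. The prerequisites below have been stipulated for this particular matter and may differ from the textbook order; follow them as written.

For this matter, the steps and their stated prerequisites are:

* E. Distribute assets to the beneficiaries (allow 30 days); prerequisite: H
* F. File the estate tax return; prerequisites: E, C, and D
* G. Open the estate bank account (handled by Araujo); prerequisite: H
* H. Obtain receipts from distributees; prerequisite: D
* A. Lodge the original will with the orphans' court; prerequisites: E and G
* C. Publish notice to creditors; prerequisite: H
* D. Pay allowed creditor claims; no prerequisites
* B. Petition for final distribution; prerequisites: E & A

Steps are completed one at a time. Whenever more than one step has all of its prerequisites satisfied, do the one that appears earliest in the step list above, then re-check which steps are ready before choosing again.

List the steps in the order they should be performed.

D, H, E, G, A, C, F, B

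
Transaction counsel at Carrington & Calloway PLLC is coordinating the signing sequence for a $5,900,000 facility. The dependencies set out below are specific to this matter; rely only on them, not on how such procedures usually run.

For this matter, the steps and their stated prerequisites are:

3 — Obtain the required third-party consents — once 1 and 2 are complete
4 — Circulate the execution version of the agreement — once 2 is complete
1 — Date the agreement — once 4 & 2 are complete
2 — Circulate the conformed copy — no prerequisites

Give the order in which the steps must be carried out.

2 4 1 3

2 is the only step with nothing outstanding, so it goes first.
4 needed 2, now all done → 4.
1 is the only step now ready → 1.
3 is the only step now ready → 3.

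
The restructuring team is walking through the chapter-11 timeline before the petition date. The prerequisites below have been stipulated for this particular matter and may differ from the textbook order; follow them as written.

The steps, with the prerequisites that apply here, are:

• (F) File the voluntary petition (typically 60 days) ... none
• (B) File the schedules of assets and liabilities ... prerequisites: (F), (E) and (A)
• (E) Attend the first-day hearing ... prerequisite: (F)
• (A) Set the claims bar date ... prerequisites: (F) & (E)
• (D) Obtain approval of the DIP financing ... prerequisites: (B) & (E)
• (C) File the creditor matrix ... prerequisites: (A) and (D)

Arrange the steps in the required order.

(F), (E), (A), (B), (D), (C)

(F) is the only step with nothing outstanding, so it goes first.
That leaves (E) as the only ready step → (E).
That leaves (A) as the only ready step → (A).
That leaves (B) as the only ready step → (B).
Next only (D) has its prerequisites met → (D).
(C) needed (A) and (D), now all done → (C).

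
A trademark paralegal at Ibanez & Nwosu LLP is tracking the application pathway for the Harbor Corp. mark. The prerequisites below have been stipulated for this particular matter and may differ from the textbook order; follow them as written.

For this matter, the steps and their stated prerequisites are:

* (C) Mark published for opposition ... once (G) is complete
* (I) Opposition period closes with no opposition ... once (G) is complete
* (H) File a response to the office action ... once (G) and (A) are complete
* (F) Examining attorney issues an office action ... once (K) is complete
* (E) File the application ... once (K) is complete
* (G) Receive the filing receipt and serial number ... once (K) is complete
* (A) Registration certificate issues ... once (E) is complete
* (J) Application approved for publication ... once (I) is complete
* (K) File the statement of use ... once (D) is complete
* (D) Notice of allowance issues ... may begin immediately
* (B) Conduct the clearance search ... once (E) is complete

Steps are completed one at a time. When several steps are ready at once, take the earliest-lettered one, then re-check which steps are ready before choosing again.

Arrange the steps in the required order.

(D) is the only step with nothing outstanding, so it goes first.
(K) needed (D), now all done → (K).
Now (E), (F) and (G) have their prerequisites met. (E) has the earlier label, so (E) next.
(A), (B), (F) and (G) are all available; (A) has the earlier label → (A).
(B), (F) and (G) are all available; (B) has the earlier label → (B).
Now (F) and (G) have their prerequisites met. (F) has the earlier label, so (F) next.
(G) needed (K), now all done → (G).
(C), (H) and (I) are all available; (C) has the earlier label → (C).
Ready: (H) and (I). (H) has the earlier label → (H).
(I) is the only step now ready → (I).
That leaves (J) as the only ready step → (J).

(D) (K) (E) (A) (B) (F) (G) (C) (H) (I) (J)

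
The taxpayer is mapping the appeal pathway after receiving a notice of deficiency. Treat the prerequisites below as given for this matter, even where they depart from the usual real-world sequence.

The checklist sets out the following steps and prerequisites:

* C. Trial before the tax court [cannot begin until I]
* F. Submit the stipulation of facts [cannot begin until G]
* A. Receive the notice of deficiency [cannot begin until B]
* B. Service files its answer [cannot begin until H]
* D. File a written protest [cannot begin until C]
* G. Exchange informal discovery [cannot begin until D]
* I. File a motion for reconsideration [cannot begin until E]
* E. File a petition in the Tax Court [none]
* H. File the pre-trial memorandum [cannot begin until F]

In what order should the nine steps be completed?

E is the only step with nothing outstanding, so it goes first.
I needed E, now all done → I.
Next only C has its prerequisites met → C.
D needed C, now all done → D.
G is the only step now ready → G.
F needed G, now all done → F.
Next only H has its prerequisites met → H.
That leaves B as the only ready step → B.
A needed B, now all done → A.

E, I, C, D, G, F, H, B, A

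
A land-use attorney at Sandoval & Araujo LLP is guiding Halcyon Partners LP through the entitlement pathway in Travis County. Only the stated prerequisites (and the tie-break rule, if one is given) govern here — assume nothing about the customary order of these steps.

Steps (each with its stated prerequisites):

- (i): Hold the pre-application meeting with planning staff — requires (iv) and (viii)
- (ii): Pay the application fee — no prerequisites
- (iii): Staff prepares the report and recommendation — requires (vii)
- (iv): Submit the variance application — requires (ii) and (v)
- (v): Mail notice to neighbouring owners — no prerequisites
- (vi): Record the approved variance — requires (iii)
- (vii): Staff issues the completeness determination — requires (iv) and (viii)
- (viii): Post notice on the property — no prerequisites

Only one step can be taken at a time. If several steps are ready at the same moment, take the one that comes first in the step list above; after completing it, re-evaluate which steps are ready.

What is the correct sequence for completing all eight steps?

(ii) → (v) → (iv) → (viii) → (i) → (vii) → (iii) → (vi)

(ii), (v) and (viii) have no prerequisites; (ii) is listed earlier, so (ii) is first.
Ready: (v) and (viii). (v) is listed earlier → (v).
(iv) now also ready, so the ready set is {(iv), (viii)}; (iv) is listed earlier → (iv).
Next only (viii) has its prerequisites met → (viii).
Ready: (i) and (vii). (i) is listed earlier → (i).
Next only (vii) has its prerequisites met → (vii).
(iii) needed (vii), now all done → (iii).
That leaves (vi) as the only ready step → (vi).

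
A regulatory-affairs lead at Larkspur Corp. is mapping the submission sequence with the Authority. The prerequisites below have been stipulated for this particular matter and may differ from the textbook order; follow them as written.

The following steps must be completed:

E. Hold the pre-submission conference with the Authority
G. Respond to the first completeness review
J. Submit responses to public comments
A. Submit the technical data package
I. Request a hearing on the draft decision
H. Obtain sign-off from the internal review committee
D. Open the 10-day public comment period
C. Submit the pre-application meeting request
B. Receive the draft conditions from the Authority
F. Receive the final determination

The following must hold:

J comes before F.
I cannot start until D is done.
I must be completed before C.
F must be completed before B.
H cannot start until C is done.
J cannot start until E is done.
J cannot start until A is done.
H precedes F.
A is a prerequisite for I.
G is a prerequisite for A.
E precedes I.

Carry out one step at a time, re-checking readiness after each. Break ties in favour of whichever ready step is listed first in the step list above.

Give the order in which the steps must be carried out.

E, G, A, J, D, I, C, H, F, B

E, G and D have no prerequisites; E is listed earlier, so E is first.
Ready: G and D. G is listed earlier → G.
A now also ready, so the ready set is {A, D}; A is listed earlier → A.
J now also ready, so the ready set is {J, D}; J is listed earlier → J.
That leaves D as the only ready step → D.
I needed E, A and D, now all done → I.
Next only C has its prerequisites met → C.
H needed C, now all done → H.
F needed J and H, now all done → F.
B is the only step now ready → B.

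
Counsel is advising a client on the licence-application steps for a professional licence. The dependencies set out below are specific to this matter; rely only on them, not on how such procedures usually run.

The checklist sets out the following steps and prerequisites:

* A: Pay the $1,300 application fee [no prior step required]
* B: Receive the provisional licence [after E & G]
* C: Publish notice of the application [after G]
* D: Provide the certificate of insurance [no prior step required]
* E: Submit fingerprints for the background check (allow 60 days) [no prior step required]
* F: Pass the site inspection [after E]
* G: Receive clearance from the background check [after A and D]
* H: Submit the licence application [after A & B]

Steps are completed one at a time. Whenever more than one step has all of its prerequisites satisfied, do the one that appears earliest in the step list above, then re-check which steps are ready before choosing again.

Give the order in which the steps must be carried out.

A D E F G B C H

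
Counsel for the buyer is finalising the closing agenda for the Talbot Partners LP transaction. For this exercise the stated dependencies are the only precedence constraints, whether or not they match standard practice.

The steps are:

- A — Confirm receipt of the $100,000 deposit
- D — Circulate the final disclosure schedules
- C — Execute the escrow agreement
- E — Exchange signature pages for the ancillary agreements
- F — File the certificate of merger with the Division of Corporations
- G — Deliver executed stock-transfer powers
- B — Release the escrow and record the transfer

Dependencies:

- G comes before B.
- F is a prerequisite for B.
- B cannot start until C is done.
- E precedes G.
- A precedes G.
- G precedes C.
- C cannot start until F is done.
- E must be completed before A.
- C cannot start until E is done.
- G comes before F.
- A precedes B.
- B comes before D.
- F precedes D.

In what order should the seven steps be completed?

E, A, G, F, C, B, D

Only E has no prerequisites, so it is first.
A needed E, now all done → A.
G needed A and E, now all done → G.
That leaves F as the only ready step → F.
C is the only step now ready → C.
That leaves B as the only ready step → B.
D needed F and B, now all done → D.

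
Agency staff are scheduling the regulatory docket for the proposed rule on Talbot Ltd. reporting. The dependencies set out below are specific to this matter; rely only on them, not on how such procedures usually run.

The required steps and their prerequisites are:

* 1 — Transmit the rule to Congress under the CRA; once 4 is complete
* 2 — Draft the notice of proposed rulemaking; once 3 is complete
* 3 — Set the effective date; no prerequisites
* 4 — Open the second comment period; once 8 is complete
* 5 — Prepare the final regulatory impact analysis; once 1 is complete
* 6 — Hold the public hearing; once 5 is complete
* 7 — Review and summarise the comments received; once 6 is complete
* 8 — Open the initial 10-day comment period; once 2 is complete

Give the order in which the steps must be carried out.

3 has no prerequisites → 3 first.
That leaves 2 as the only ready step → 2.
8 needed 2, now all done → 8.
Next only 4 has its prerequisites met → 4.
1 is the only step now ready → 1.
5 needed 1, now all done → 5.
6 needed 5, now all done → 6.
That leaves 7 as the only ready step → 7.

3, 2, 8, 4, 1, 5, 6, 7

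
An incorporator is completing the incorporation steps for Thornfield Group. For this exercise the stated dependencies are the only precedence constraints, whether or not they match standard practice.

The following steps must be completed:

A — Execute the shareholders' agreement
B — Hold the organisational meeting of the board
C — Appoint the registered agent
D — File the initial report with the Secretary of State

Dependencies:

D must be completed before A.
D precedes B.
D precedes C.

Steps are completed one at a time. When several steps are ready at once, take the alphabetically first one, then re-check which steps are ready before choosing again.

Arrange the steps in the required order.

D → A → B → C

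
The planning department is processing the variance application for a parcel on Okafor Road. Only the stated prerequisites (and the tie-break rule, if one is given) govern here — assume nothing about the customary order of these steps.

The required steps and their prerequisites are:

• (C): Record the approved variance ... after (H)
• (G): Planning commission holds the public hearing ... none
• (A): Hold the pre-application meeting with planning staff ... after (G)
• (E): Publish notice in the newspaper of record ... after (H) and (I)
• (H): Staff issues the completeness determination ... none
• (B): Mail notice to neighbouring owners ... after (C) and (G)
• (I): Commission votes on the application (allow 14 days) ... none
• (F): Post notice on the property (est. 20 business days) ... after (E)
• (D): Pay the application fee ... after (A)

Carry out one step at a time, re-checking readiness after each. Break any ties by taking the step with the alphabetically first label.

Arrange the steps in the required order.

(G), (A), (D), (H), (C), (B), (I), (E), (F)

Nothing is required for (G), (H) and (I). (G) has the earlier label → (G) first.
(A) now also ready, so the ready set is {(A), (H), (I)}; (A) has the earlier label → (A).
Now (D), (H) and (I) have their prerequisites met. (D) has the earlier label, so (D) next.
(H) and (I) are both available; (H) has the earlier label → (H).
Now (C) and (I) have their prerequisites met. (C) has the earlier label, so (C) next.
(B) now also ready, so the ready set is {(B), (I)}; (B) has the earlier label → (B).
(I) is the only step now ready → (I).
(E) needed (H) and (I), now all done → (E).
Next only (F) has its prerequisites met → (F).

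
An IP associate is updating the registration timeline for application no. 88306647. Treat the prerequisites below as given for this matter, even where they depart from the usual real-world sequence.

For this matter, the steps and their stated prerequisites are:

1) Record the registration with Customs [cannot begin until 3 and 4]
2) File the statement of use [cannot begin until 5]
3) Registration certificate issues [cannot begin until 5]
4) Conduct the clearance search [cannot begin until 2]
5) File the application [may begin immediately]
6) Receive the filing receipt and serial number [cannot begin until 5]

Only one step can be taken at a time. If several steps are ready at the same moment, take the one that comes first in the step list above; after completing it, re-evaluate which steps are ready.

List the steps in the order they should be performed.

5 is the only step with nothing outstanding, so it goes first.
Now 2, 3 and 6 have their prerequisites met. 2 is listed earlier, so 2 next.
4 now also ready, so the ready set is {3, 4, 6}; 3 is listed earlier → 3.
Ready: 4 and 6. 4 is listed earlier → 4.
1 and 6 are both available; 1 is listed earlier → 1.
Next only 6 has its prerequisites met → 6.

5 2 3 4 1 6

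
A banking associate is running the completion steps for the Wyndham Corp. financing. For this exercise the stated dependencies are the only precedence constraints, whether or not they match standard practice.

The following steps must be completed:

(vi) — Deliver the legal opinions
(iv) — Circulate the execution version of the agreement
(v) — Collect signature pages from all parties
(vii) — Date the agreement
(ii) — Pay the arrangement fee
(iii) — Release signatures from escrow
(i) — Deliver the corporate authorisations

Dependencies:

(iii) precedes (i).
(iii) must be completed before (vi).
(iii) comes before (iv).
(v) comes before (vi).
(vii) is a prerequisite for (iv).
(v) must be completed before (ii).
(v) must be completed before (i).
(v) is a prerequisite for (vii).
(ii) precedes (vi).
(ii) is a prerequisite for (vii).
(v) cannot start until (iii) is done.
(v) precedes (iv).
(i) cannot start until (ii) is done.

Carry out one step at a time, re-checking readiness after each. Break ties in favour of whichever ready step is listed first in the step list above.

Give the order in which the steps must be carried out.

(iii) has no prerequisites → (iii) first.
That leaves (v) as the only ready step → (v).
(ii) needed (v), now all done → (ii).
(vi), (vii) and (i) are all available; (vi) is listed earlier → (vi).
Now (vii) and (i) have their prerequisites met. (vii) is listed earlier, so (vii) next.
(iv) now also ready, so the ready set is {(iv), (i)}; (iv) is listed earlier → (iv).
(i) is the only step now ready → (i).

(iii) → (v) → (ii) → (vi) → (vii) → (iv) → (i)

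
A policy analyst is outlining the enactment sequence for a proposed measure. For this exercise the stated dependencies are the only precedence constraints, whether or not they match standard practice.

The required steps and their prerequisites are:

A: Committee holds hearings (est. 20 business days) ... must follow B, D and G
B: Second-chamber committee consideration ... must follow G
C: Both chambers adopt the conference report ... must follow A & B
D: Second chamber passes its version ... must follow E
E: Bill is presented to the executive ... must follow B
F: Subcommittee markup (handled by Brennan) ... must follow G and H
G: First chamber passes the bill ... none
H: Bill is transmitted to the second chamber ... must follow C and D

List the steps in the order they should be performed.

G has no prerequisites → G first.
B needed G, now all done → B.
E needed B, now all done → E.
That leaves D as the only ready step → D.
A is the only step now ready → A.
That leaves C as the only ready step → C.
H is the only step now ready → H.
F needed G and H, now all done → F.

G, B, E, D, A, C, H, F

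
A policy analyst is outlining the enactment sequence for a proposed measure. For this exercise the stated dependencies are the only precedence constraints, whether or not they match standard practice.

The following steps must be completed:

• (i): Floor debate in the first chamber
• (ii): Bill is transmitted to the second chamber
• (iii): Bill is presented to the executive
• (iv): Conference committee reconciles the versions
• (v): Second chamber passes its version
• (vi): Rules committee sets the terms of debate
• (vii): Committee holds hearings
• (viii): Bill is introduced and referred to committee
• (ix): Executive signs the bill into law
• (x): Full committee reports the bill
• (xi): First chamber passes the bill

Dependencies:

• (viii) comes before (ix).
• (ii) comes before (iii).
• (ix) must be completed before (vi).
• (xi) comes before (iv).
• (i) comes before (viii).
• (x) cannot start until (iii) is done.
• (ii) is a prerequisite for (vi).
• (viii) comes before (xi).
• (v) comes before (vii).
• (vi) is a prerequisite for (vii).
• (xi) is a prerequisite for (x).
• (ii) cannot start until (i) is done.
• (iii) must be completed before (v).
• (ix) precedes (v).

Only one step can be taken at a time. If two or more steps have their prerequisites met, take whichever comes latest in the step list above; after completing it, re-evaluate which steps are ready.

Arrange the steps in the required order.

(i), (viii), (xi), (ix), (iv), (ii), (vi), (iii), (x), (v), (vii)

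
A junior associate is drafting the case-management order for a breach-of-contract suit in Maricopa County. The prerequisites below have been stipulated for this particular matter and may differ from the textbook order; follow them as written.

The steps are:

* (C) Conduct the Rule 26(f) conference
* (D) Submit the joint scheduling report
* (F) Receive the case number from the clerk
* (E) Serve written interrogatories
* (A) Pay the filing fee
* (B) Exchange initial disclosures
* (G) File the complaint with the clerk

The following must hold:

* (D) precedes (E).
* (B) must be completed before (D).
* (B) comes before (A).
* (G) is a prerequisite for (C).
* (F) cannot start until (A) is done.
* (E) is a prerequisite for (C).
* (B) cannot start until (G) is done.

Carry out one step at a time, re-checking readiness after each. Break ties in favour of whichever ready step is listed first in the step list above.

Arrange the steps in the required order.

(G) has no prerequisites → (G) first.
(B) needed (G), now all done → (B).
(D) and (A) are both available; (D) is listed earlier → (D).
Now (E) and (A) have their prerequisites met. (E) is listed earlier, so (E) next.
Now (C) and (A) have their prerequisites met. (C) is listed earlier, so (C) next.
(A) needed (B), now all done → (A).
(F) needed (A), now all done → (F).

(G), (B), (D), (E), (C), (A), (F)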